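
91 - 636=-545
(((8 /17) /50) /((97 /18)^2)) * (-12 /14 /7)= -7776 /195942425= -0.00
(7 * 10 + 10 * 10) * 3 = 510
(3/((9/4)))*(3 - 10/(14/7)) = -2.67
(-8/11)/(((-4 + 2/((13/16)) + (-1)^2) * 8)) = 13/77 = 0.17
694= 694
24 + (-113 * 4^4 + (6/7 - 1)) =-202329/7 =-28904.14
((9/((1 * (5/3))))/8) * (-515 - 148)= -17901/40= -447.52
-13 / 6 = -2.17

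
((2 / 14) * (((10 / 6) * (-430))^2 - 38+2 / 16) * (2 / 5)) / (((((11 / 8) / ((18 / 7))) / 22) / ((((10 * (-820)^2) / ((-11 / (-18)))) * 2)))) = 14321386578355200 / 539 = 26570290497876.07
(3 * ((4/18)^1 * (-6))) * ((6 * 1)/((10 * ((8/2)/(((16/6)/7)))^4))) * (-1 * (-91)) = -832/46305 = -0.02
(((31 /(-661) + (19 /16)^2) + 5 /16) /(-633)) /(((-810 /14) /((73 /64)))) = 28980343 /555277565952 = 0.00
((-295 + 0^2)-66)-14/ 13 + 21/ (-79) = -372126/ 1027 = -362.34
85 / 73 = 1.16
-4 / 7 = -0.57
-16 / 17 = -0.94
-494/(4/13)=-3211/2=-1605.50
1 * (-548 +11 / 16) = -8757 / 16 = -547.31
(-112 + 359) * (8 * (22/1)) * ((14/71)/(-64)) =-19019/142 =-133.94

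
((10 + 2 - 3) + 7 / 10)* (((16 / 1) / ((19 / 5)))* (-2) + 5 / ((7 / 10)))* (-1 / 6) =1649 / 798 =2.07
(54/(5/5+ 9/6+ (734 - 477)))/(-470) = -18/40655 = -0.00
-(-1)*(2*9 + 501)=519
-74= -74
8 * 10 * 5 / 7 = 57.14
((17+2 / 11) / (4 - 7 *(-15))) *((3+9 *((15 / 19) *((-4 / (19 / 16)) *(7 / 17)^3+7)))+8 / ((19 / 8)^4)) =564539941602 / 69789110957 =8.09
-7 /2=-3.50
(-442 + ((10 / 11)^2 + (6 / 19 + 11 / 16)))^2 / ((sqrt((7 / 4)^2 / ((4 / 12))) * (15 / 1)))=262155702235729 * sqrt(3) / 106553684160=4261.39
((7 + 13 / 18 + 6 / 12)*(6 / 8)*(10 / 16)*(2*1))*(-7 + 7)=0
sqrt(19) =4.36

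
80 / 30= 8 / 3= 2.67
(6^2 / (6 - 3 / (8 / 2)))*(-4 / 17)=-192 / 119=-1.61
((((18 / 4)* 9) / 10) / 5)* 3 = 243 / 100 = 2.43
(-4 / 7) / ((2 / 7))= -2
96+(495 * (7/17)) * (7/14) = 197.91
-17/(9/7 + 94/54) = -3213/572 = -5.62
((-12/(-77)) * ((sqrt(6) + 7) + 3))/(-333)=-40/8547 - 4 * sqrt(6)/8547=-0.01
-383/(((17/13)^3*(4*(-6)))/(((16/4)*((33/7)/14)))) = 9255961/962948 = 9.61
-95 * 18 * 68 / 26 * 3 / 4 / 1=-3354.23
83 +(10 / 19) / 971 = 1531277 / 18449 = 83.00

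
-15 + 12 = -3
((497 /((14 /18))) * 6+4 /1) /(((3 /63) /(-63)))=-5077674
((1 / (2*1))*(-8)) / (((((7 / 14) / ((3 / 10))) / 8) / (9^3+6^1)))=-14112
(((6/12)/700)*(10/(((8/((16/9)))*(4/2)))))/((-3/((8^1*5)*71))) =-142/189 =-0.75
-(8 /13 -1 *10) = 122 /13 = 9.38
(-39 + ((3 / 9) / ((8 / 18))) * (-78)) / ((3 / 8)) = -260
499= 499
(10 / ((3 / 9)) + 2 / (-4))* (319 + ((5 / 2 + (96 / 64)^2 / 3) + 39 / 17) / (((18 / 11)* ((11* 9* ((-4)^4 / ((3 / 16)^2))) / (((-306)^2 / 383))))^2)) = 11857690326902357603 / 1260048915365888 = 9410.50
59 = 59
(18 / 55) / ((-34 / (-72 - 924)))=8964 / 935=9.59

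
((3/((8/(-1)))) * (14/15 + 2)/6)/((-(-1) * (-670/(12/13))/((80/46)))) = 44/100165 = 0.00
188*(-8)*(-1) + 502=2006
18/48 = 3/8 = 0.38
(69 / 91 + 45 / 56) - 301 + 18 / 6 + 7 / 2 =-213259 / 728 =-292.94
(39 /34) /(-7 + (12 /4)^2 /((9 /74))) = 39 /2278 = 0.02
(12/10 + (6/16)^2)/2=429/640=0.67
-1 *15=-15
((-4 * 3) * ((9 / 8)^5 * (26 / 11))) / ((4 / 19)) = -43755309 / 180224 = -242.78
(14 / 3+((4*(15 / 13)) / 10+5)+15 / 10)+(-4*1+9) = 1297 / 78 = 16.63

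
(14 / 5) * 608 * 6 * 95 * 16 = 15525888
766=766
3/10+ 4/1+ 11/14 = 178/35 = 5.09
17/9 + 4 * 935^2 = 3496901.89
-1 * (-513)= 513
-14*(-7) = 98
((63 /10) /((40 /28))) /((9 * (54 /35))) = 343 /1080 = 0.32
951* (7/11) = 6657/11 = 605.18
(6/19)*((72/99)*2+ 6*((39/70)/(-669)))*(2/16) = 373353/6524980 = 0.06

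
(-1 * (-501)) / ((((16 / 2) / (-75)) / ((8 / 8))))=-37575 / 8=-4696.88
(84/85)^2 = 7056/7225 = 0.98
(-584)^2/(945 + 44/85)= 360.71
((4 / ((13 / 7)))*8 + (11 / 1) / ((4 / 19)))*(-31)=-2153.90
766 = 766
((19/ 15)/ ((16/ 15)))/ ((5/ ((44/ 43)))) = 209/ 860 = 0.24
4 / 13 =0.31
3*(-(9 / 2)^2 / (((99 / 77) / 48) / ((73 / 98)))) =-11826 / 7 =-1689.43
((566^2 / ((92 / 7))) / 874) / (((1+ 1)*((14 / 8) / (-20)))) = -1601780 / 10051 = -159.37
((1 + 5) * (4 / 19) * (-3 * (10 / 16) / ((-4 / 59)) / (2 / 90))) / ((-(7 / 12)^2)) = -4301100 / 931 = -4619.87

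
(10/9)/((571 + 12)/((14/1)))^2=1960/3059001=0.00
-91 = -91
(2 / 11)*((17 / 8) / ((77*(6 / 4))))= 0.00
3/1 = 3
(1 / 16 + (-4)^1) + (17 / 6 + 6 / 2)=1.90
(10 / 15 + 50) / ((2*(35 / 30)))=152 / 7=21.71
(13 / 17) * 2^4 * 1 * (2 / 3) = 416 / 51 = 8.16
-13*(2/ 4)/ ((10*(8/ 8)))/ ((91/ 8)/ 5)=-0.29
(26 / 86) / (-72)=-13 / 3096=-0.00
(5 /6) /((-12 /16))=-10 /9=-1.11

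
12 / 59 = 0.20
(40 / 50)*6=24 / 5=4.80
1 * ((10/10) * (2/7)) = 2/7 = 0.29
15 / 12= 5 / 4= 1.25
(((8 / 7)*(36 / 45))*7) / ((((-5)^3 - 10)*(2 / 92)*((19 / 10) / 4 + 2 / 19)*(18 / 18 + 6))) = -223744 / 416745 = -0.54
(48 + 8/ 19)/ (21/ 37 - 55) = -17020/ 19133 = -0.89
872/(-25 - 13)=-436/19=-22.95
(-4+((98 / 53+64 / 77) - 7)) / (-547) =33953 / 2232307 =0.02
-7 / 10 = -0.70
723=723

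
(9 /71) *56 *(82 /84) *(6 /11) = 2952 /781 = 3.78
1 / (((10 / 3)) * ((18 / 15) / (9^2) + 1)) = 81 / 274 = 0.30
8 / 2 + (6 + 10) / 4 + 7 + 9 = 24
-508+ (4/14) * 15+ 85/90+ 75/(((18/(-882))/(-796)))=368524451/126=2924797.23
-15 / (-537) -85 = -15210 / 179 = -84.97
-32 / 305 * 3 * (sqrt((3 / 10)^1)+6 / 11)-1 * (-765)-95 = 2247274 / 3355-48 * sqrt(30) / 1525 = 669.66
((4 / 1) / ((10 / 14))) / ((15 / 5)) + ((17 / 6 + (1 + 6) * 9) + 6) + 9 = 82.70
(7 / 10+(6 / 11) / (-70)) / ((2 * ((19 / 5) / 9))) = 0.82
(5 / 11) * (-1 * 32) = -160 / 11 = -14.55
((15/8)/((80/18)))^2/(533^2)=729/1163628544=0.00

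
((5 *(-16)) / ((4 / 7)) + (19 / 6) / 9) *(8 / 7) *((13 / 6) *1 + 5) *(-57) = 12321994 / 189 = 65195.74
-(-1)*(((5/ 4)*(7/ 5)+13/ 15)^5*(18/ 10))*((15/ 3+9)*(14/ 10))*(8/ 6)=4674060635293/ 810000000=5770.45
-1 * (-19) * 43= 817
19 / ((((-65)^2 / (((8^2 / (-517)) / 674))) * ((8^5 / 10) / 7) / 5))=-133 / 15075686912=-0.00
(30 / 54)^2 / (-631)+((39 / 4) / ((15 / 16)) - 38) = -7053443 / 255555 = -27.60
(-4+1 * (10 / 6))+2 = -1 / 3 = -0.33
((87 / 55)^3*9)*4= 23706108 / 166375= 142.49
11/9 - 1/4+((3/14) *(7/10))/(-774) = 15047/15480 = 0.97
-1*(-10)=10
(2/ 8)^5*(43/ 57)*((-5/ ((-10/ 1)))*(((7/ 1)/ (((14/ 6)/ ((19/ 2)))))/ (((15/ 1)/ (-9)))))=-129/ 20480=-0.01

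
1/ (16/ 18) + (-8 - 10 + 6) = -87/ 8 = -10.88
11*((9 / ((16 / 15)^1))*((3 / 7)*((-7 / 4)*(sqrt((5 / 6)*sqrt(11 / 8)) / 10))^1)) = -6.88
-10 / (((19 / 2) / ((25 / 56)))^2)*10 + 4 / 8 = 19753 / 70756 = 0.28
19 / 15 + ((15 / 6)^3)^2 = 235591 / 960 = 245.41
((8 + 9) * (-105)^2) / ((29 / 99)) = 18555075 / 29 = 639830.17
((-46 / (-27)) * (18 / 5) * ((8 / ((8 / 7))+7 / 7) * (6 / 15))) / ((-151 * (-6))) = 736 / 33975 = 0.02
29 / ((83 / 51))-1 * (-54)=5961 / 83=71.82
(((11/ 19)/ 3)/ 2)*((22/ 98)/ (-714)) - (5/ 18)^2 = -1385407/ 17947818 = -0.08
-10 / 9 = -1.11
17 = 17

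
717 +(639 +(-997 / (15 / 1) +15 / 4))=77597 / 60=1293.28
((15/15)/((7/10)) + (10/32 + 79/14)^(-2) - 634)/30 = -984940342/46713345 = -21.08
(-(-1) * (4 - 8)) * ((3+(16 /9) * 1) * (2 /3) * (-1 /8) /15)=43 /405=0.11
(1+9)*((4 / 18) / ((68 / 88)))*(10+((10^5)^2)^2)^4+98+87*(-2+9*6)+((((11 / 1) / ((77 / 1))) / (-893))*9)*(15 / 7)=1925308000000000000770123200000000000115518480000000000007701232000000000000223474242007 / 6694821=287581699346405228873202600000000000000000000000000000000000000000000000000000000.00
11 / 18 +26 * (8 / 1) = 3755 / 18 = 208.61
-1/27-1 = -28/27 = -1.04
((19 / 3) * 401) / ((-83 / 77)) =-586663 / 249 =-2356.08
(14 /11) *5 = 70 /11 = 6.36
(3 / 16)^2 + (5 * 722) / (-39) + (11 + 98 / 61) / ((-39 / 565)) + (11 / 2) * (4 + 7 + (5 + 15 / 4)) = -101425277 / 609024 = -166.54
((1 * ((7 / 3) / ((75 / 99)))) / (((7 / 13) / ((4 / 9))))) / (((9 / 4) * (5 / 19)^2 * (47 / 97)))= 80118896 / 2379375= 33.67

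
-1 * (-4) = 4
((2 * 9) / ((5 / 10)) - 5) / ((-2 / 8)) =-124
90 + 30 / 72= 1085 / 12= 90.42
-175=-175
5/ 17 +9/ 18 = 27/ 34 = 0.79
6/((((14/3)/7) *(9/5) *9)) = 5/9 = 0.56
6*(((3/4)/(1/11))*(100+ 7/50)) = 495693/100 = 4956.93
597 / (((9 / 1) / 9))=597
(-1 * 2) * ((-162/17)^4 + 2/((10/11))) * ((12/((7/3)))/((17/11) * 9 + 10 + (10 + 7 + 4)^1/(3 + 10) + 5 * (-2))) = -422216457234/77256925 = -5465.10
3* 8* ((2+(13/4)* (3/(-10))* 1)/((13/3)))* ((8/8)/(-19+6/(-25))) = -0.30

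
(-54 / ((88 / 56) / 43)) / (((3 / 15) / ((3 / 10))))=-24381 / 11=-2216.45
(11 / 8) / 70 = 11 / 560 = 0.02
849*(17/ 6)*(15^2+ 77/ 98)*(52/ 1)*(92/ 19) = 18188254916/ 133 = 136753796.36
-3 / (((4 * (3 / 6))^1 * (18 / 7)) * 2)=-7 / 24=-0.29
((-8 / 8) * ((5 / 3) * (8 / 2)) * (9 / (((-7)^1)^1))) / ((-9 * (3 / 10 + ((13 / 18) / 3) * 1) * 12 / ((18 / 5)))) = -270 / 511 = -0.53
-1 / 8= -0.12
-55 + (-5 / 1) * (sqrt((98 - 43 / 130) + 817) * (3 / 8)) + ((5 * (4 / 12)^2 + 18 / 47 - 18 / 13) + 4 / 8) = -3 * sqrt(15457910) / 208 - 604297 / 10998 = -111.65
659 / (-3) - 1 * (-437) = 652 / 3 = 217.33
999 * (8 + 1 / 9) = 8103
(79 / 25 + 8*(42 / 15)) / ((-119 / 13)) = -8307 / 2975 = -2.79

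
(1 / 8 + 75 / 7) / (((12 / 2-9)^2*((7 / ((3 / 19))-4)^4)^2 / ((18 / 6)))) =1327509 / 2573184872360041016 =0.00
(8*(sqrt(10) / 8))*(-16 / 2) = -8*sqrt(10) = -25.30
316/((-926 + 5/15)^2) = 2844/7711729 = 0.00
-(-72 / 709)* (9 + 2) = 792 / 709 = 1.12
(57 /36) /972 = 0.00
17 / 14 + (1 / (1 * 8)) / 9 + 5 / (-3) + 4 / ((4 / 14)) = 6835 / 504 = 13.56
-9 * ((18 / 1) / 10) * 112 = -9072 / 5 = -1814.40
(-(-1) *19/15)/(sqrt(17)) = 19 *sqrt(17)/255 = 0.31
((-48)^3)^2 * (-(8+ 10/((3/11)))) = -546299707392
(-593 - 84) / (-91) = 677 / 91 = 7.44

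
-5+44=39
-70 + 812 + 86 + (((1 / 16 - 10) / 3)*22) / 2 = 12665 / 16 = 791.56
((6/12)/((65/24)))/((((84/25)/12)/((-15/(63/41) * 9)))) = -36900/637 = -57.93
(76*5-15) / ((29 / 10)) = 3650 / 29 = 125.86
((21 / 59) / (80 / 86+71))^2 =90601 / 3700167241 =0.00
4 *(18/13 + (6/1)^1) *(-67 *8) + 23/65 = -1029097/65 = -15832.26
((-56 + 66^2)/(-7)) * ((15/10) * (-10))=64500/7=9214.29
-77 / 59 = -1.31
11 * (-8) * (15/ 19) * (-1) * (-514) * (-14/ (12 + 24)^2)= 197890/ 513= 385.75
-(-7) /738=7 /738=0.01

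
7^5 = 16807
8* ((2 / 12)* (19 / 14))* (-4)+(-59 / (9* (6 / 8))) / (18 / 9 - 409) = -555124 / 76923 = -7.22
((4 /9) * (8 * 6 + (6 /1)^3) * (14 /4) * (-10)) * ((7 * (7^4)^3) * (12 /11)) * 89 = -38631586229479040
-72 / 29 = -2.48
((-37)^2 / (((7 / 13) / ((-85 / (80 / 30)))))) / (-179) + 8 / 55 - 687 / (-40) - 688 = -60078061 / 275660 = -217.94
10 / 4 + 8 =21 / 2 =10.50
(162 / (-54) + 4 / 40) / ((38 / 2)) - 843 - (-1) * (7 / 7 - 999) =-349819 / 190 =-1841.15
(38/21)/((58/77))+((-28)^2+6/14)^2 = 615330.59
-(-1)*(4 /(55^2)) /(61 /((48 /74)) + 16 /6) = 96 /7021025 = 0.00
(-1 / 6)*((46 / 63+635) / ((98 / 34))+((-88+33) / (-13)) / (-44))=-36.74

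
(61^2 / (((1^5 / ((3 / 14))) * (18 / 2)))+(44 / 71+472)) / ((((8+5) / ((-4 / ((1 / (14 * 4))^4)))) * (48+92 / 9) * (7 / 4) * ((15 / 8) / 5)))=-5374188388352 / 120913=-44446737.64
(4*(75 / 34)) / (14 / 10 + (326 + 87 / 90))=4500 / 167467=0.03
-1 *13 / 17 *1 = -13 / 17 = -0.76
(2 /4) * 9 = 9 /2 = 4.50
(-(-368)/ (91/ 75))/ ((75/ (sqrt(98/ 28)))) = 184*sqrt(14)/ 91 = 7.57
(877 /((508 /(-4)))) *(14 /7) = -1754 /127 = -13.81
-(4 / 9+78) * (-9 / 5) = 706 / 5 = 141.20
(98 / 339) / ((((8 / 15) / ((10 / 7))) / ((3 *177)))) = 411.17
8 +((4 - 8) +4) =8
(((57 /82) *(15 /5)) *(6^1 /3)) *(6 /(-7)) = -1026 /287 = -3.57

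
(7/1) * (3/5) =4.20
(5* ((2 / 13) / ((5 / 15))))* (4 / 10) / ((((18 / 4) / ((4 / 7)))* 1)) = 32 / 273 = 0.12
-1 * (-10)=10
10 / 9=1.11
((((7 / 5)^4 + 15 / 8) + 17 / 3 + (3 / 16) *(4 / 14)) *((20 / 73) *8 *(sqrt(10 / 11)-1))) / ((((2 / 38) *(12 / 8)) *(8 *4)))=-5704123 / 574875 + 5704123 *sqrt(110) / 6323625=-0.46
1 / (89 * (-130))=-1 / 11570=-0.00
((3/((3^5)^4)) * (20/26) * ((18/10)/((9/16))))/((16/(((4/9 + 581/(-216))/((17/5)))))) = -2425/27740856694356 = -0.00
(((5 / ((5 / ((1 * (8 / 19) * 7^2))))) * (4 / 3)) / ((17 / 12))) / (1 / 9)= 56448 / 323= 174.76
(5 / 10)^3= 1 / 8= 0.12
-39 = -39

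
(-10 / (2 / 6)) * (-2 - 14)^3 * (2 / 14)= 122880 / 7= 17554.29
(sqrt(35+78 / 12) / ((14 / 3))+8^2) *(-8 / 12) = -128 / 3- sqrt(166) / 14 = -43.59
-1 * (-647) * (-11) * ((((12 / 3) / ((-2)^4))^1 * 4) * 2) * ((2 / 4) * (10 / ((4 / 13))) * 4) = -925210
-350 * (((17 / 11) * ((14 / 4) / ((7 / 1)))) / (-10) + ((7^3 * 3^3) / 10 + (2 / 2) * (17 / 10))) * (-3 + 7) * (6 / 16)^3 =-192873555 / 2816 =-68492.03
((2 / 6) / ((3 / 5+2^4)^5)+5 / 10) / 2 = 11817128179 / 47268487716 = 0.25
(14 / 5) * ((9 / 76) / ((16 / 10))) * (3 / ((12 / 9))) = 567 / 1216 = 0.47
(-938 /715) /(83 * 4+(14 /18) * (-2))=-4221 /1063205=-0.00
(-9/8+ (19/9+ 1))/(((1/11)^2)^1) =17303/72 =240.32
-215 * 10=-2150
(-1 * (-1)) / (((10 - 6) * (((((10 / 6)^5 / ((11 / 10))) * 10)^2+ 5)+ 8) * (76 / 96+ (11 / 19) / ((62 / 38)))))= 1328956794 / 83380011367681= 0.00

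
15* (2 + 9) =165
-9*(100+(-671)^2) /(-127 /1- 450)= 7024.38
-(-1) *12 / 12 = 1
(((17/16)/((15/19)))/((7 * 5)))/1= 323/8400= 0.04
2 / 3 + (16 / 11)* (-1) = -26 / 33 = -0.79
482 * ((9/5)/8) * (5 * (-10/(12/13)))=-46995/8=-5874.38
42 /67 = 0.63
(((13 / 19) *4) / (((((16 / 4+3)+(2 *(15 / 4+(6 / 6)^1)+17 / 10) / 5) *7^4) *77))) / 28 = 325 / 5679976071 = 0.00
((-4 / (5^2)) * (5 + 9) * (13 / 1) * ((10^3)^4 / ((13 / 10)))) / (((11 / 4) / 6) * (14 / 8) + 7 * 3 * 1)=-307200000000000 / 299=-1027424749163.88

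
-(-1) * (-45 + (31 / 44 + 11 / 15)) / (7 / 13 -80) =373763 / 681780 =0.55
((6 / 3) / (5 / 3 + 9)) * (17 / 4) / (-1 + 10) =17 / 192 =0.09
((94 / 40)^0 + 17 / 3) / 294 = 10 / 441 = 0.02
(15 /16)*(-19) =-285 /16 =-17.81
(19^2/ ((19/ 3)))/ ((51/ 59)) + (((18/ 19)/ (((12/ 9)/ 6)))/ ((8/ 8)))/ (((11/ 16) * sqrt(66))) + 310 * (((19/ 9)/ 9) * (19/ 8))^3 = 216 * sqrt(66)/ 2299 + 276476708851/ 2312831232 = 120.30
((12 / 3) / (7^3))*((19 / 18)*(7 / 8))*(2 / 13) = 19 / 11466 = 0.00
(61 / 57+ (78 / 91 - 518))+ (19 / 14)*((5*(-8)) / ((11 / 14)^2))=-29160833 / 48279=-604.01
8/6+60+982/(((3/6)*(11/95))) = 561764/33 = 17023.15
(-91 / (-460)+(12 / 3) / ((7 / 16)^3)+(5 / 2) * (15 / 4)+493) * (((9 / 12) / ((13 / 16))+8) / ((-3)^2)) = 559587741 / 1025570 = 545.64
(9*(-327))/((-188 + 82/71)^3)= 39012299/86468159448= 0.00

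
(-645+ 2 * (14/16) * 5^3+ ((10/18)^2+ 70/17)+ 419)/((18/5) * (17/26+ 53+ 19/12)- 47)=-1010945/54366714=-0.02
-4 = -4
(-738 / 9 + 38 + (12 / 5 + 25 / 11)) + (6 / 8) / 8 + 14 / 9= -37.68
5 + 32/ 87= 467/ 87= 5.37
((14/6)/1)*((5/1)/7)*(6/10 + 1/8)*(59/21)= 1711/504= 3.39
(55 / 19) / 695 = 11 / 2641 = 0.00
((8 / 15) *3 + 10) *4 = 232 / 5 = 46.40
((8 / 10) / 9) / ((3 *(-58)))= -2 / 3915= -0.00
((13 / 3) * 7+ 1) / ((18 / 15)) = 235 / 9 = 26.11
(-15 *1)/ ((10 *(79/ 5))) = -0.09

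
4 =4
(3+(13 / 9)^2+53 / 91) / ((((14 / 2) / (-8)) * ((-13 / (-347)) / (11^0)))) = -115995160 / 670761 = -172.93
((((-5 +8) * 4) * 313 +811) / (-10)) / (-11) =4567 / 110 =41.52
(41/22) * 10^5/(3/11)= 2050000/3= 683333.33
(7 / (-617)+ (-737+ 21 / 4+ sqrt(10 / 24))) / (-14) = 1805987 / 34552 -sqrt(15) / 84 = 52.22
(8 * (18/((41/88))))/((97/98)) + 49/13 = 16339001/51701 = 316.03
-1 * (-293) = 293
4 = 4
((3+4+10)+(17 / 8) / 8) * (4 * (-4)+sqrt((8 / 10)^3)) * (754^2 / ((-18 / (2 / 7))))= 157052545 / 63-31410509 * sqrt(5) / 630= 2381411.77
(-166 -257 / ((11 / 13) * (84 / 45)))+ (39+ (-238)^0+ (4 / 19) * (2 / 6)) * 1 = -5067379 / 17556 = -288.64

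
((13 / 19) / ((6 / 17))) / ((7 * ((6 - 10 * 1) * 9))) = -221 / 28728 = -0.01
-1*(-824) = 824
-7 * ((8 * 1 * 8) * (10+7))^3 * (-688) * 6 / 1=37215547686912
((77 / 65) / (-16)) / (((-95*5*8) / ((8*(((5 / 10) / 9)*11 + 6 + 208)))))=297451 / 8892000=0.03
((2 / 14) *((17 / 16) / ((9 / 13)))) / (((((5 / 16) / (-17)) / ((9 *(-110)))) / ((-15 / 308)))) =-56355 / 98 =-575.05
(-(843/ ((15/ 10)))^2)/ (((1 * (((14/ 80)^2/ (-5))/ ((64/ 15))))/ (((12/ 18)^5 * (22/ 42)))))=11384533811200/ 750141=15176525.23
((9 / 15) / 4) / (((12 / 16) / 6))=6 / 5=1.20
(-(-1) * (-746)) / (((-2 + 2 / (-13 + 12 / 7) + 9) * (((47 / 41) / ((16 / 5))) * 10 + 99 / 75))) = -483258800 / 21667261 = -22.30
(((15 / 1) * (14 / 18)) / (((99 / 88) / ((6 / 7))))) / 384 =5 / 216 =0.02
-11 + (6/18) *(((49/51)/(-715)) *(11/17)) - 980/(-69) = 12453328/3888495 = 3.20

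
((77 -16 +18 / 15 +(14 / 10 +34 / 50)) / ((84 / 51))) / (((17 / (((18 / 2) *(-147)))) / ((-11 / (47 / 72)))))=60137154 / 1175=51180.56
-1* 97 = -97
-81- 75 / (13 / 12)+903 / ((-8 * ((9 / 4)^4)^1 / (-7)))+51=-1944718 / 28431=-68.40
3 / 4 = 0.75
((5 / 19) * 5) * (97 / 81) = 2425 / 1539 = 1.58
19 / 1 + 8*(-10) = -61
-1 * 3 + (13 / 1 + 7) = 17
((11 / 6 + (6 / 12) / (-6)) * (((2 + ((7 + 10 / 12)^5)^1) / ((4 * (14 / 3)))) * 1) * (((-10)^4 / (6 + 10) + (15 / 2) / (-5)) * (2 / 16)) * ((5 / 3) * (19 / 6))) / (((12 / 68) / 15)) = 2309551882864475 / 23887872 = 96683031.58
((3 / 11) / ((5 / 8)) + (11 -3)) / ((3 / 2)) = 928 / 165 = 5.62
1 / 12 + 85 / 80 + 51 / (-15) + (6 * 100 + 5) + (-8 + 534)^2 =66546899 / 240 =277278.75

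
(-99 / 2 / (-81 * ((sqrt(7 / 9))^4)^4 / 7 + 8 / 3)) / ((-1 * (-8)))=-52612659 / 9498128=-5.54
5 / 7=0.71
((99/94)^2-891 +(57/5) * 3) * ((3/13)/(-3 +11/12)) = 340239771/3589625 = 94.78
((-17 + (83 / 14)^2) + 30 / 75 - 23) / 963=-4363 / 943740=-0.00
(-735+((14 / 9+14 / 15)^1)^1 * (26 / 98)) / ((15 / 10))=-462634 / 945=-489.56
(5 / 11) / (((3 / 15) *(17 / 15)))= 375 / 187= 2.01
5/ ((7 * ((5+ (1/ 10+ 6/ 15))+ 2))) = 2/ 21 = 0.10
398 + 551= 949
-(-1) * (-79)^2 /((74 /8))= 24964 /37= 674.70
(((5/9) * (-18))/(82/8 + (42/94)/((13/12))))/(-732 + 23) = 24440/18475831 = 0.00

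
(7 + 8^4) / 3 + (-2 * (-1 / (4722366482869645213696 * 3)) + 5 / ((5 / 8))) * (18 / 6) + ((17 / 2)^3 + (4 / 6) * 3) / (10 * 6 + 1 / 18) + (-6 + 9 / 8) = 10697662091389204135552224427 / 7657317251973129714008064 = 1397.05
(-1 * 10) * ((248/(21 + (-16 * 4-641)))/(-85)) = -124/2907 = -0.04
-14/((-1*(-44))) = -7/22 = -0.32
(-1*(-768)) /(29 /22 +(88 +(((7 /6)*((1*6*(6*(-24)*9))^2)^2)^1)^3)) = 5632 /569136996978828915145724519533801174028204901007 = 0.00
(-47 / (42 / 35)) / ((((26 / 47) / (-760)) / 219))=153194150 / 13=11784165.38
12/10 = 6/5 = 1.20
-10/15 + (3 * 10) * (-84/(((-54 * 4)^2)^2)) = -20155427/30233088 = -0.67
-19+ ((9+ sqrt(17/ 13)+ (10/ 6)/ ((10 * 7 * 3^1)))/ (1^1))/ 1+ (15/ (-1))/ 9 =-1469/ 126+ sqrt(221)/ 13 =-10.52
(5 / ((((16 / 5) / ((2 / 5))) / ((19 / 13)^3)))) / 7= 34295 / 123032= 0.28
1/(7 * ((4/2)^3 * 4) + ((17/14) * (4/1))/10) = 35/7857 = 0.00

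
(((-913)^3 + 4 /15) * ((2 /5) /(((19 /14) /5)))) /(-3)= 319640368628 /855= 373848384.36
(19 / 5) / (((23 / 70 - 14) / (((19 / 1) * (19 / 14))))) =-6859 / 957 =-7.17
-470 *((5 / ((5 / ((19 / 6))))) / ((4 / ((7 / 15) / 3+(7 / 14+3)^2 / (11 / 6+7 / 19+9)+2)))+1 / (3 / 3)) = -463107779 / 275832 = -1678.95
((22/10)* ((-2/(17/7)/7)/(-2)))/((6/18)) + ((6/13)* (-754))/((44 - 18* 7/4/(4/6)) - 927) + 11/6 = 2.60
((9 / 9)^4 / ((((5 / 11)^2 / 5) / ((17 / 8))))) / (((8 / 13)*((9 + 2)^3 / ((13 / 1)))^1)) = 2873 / 3520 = 0.82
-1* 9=-9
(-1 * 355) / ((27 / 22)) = -7810 / 27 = -289.26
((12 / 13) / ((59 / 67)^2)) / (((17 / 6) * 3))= 107736 / 769301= 0.14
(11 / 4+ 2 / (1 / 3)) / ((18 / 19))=665 / 72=9.24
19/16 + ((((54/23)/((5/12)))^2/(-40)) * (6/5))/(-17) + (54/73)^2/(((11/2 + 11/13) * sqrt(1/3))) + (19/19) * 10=25272 * sqrt(3)/293095 + 1011130723/89930000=11.39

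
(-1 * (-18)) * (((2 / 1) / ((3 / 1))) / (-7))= -12 / 7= -1.71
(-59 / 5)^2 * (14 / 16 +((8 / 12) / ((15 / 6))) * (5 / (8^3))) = 122.20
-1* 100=-100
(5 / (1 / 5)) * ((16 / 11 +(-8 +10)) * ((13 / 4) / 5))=1235 / 22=56.14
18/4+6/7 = 75/14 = 5.36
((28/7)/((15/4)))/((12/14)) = 56/45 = 1.24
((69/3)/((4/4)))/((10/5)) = 23/2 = 11.50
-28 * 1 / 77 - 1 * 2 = -26 / 11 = -2.36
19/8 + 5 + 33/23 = 8.81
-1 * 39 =-39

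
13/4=3.25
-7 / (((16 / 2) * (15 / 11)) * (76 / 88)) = -847 / 1140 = -0.74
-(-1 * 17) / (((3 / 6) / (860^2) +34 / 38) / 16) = 7644505600 / 25146419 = 304.00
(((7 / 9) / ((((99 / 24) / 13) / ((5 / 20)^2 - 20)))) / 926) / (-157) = 0.00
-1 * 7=-7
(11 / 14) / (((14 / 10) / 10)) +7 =618 / 49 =12.61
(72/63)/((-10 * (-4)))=1/35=0.03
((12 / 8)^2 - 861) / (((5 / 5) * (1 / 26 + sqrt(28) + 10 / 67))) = 978346395 / 169721726 - 5211863670 * sqrt(7) / 84860863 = -156.73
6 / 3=2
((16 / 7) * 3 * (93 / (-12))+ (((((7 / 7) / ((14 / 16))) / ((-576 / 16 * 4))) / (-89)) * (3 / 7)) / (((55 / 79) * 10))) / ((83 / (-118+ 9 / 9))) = 29826994119 / 398159300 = 74.91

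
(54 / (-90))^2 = 9 / 25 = 0.36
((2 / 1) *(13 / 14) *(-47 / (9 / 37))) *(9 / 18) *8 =-1435.37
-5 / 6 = -0.83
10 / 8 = 5 / 4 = 1.25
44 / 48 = 0.92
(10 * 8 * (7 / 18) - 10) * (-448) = -85120 / 9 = -9457.78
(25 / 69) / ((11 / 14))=350 / 759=0.46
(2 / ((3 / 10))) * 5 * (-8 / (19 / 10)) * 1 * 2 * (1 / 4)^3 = -250 / 57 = -4.39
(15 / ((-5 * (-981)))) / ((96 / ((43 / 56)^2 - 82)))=-28367 / 10938368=-0.00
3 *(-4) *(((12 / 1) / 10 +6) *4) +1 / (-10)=-3457 / 10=-345.70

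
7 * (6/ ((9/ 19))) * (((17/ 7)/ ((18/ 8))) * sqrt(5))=2584 * sqrt(5)/ 27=214.00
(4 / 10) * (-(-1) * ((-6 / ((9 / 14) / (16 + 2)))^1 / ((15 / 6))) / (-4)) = 168 / 25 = 6.72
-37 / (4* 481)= -1 / 52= -0.02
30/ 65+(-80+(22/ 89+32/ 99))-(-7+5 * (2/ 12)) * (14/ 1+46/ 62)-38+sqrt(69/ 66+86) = -185065411/ 7101666+sqrt(42130)/ 22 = -16.73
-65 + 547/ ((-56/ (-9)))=1283/ 56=22.91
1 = 1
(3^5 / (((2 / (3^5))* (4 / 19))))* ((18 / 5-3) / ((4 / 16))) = 3365793 / 10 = 336579.30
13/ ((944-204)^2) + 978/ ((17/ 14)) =7497739421/ 9309200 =805.41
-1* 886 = -886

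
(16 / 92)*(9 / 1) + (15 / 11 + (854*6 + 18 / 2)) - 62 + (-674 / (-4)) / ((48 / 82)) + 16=65307797 / 12144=5377.78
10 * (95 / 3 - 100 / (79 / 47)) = -65950 / 237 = -278.27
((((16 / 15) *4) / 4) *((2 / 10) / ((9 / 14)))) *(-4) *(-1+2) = -896 / 675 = -1.33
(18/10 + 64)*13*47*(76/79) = 15277444/395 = 38677.07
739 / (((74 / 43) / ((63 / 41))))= 2001951 / 3034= 659.84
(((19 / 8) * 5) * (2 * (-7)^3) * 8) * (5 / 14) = -23275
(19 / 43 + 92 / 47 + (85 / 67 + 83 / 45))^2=1128210239723281 / 37128487689225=30.39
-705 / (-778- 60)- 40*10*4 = -1340095 / 838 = -1599.16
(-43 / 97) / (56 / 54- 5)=0.11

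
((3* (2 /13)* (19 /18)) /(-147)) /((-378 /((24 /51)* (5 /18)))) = 190 /165781161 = 0.00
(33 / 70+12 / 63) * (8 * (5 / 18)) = 278 / 189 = 1.47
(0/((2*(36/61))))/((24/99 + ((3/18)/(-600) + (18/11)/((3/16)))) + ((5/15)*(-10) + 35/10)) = 0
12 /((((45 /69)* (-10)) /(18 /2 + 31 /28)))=-18.60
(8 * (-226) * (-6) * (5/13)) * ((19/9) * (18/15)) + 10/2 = 137473/13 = 10574.85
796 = 796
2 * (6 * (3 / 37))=36 / 37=0.97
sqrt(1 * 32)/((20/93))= 26.30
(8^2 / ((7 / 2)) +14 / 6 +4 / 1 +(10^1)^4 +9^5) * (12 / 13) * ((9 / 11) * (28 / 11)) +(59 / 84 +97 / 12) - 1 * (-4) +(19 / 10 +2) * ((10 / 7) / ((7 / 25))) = 132822.65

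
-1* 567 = -567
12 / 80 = 3 / 20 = 0.15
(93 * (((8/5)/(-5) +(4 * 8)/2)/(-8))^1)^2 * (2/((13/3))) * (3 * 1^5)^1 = 373792482/8125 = 46005.23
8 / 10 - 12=-56 / 5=-11.20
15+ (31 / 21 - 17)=-11 / 21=-0.52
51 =51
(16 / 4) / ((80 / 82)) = 41 / 10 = 4.10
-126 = -126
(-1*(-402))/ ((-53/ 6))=-2412/ 53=-45.51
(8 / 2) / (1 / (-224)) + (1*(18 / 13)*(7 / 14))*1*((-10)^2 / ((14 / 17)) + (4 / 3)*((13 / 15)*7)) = -366882 / 455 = -806.33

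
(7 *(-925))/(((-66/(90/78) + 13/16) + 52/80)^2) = -5920000/2840383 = -2.08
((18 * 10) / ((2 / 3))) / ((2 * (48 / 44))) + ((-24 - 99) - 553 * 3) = -6633 / 4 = -1658.25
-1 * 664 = -664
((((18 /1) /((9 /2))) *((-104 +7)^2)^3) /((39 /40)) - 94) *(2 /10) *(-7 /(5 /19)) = -17725644264401542 /975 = -18180147963488.76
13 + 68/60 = 212/15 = 14.13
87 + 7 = 94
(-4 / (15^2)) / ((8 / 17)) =-17 / 450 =-0.04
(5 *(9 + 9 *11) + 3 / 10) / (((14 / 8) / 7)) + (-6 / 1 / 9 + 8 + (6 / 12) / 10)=2168.58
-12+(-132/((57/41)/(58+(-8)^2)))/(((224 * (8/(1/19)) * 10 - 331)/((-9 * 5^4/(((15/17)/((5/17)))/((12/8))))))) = 180481176/2154277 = 83.78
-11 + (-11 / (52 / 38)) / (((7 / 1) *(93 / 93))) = -2211 / 182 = -12.15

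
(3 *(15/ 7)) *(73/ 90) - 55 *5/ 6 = -853/ 21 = -40.62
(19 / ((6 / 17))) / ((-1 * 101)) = -323 / 606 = -0.53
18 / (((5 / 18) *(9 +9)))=18 / 5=3.60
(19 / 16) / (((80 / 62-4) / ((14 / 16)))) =-589 / 1536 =-0.38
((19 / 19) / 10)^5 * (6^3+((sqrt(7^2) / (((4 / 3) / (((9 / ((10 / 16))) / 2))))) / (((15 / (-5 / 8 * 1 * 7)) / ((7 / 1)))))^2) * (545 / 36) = 119599269 / 128000000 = 0.93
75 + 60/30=77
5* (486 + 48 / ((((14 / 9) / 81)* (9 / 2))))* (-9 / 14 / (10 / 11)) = -360855 / 98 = -3682.19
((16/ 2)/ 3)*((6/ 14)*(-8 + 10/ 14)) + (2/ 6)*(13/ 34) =-40979/ 4998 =-8.20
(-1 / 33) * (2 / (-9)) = 0.01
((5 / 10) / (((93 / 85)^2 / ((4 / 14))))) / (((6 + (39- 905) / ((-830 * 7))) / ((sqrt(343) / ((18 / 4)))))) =41977250 * sqrt(7) / 1390473783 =0.08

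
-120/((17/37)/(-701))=3112440/17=183084.71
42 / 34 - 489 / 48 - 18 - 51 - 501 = -157475 / 272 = -578.95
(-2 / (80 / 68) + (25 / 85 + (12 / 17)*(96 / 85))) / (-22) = 1759 / 63580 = 0.03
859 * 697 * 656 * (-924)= -362912354112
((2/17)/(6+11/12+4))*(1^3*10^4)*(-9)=-2160000/2227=-969.91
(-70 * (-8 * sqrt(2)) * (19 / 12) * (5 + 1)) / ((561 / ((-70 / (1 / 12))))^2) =417088000 * sqrt(2) / 34969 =16867.84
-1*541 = -541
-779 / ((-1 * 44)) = 779 / 44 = 17.70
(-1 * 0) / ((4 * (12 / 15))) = 0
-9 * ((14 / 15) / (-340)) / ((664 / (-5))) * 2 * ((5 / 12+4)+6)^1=-0.00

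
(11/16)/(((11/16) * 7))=0.14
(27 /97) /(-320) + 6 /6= 31013 /31040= 1.00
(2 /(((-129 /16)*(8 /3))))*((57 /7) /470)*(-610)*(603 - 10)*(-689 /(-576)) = 473540743 /679056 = 697.35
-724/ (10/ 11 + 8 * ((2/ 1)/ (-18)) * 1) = -35838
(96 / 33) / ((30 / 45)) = 48 / 11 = 4.36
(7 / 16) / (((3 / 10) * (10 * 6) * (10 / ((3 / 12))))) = 7 / 11520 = 0.00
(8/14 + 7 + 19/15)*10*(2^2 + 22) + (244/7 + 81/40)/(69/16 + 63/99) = 210836462/91455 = 2305.36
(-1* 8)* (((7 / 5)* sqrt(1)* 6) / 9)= -112 / 15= -7.47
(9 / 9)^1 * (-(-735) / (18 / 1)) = 245 / 6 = 40.83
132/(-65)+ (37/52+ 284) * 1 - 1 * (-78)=93777/260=360.68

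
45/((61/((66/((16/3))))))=4455/488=9.13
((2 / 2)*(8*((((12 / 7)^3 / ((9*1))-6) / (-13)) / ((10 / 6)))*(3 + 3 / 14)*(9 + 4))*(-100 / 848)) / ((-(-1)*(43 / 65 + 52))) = -27290250 / 145195673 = -0.19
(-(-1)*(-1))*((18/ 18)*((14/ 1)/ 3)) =-14/ 3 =-4.67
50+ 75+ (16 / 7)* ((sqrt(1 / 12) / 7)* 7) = 125.66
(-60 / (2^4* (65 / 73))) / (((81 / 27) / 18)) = -657 / 26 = -25.27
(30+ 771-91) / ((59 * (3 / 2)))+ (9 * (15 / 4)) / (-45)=5149 / 708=7.27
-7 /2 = -3.50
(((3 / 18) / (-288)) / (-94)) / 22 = 1 / 3573504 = 0.00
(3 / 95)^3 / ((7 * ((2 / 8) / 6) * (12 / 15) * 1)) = 162 / 1200325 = 0.00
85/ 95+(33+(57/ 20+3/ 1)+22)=23463/ 380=61.74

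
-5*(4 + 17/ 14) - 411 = -437.07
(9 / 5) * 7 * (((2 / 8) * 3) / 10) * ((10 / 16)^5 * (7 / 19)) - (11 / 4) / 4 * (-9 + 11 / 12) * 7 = 581763581 / 14942208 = 38.93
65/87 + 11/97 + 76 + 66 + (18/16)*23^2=737.99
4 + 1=5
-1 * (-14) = 14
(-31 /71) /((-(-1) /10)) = -310 /71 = -4.37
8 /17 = 0.47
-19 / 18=-1.06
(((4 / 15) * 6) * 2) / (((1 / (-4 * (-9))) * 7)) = 576 / 35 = 16.46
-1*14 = -14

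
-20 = -20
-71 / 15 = -4.73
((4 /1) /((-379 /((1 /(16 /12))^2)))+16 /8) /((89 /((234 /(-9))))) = -39299 /67462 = -0.58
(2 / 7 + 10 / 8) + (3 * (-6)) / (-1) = 547 / 28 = 19.54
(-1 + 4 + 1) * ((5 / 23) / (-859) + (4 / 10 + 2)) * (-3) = -2844708 / 98785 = -28.80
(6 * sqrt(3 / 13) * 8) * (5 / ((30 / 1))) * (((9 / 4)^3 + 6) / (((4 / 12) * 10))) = 3339 * sqrt(39) / 1040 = 20.05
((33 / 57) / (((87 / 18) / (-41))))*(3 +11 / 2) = -23001 / 551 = -41.74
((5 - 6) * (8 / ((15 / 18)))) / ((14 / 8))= -192 / 35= -5.49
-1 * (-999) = 999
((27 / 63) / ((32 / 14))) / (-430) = -3 / 6880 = -0.00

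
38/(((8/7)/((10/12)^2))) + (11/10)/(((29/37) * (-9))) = 159623/6960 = 22.93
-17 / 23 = -0.74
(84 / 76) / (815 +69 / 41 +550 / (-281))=0.00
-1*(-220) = 220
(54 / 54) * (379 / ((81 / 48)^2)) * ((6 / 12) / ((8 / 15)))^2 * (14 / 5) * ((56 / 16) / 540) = 18571 / 8748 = 2.12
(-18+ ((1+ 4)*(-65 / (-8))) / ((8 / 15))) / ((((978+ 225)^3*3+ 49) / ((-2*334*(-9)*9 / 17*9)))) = 26661717 / 83567637280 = 0.00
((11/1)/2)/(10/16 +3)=44/29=1.52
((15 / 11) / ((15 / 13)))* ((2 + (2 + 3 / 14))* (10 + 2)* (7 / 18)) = 767 / 33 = 23.24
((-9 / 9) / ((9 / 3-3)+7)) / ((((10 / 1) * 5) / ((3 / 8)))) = -3 / 2800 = -0.00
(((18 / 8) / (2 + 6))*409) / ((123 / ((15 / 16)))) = 18405 / 20992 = 0.88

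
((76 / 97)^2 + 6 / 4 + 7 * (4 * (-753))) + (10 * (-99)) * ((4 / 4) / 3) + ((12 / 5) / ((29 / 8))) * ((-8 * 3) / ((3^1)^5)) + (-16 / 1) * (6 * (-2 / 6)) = -1575113836163 / 73672470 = -21379.95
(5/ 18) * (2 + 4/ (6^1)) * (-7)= -140/ 27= -5.19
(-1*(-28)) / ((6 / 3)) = 14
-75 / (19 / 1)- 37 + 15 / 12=-3017 / 76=-39.70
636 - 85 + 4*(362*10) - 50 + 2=14983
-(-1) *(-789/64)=-789/64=-12.33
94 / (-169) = -94 / 169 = -0.56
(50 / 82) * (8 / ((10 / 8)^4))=2048 / 1025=2.00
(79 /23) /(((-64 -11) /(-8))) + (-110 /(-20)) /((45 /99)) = 43009 /3450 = 12.47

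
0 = 0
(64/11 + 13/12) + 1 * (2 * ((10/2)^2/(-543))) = 162691/23892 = 6.81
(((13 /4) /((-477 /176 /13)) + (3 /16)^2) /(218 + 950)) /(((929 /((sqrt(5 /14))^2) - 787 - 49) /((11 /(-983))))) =104462765 /1237424265289728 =0.00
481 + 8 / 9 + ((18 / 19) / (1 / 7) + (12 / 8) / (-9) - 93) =135211 / 342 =395.35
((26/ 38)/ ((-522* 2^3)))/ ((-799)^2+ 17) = -13/ 50654637792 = -0.00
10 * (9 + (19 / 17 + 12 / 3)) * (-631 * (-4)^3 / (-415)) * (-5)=96921600 / 1411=68690.01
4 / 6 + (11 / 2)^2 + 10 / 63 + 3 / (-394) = 31.07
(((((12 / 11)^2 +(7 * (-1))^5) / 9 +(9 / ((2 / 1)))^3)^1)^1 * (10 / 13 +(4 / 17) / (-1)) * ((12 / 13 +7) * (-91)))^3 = 285221097679949278855576183810259533 / 892155247573651776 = 319698952010482775.59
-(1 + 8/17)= -25/17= -1.47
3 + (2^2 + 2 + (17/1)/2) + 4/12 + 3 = 125/6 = 20.83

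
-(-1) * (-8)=-8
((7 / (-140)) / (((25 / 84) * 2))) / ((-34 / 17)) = 21 / 500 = 0.04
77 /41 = 1.88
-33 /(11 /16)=-48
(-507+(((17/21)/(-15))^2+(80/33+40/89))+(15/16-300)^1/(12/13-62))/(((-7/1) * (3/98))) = 616087331024401/264446305200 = 2329.73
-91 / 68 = -1.34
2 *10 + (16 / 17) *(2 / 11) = 3772 / 187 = 20.17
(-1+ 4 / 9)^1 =-5 / 9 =-0.56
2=2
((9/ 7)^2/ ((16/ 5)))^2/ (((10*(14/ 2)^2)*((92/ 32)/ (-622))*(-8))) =10202355/ 692717312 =0.01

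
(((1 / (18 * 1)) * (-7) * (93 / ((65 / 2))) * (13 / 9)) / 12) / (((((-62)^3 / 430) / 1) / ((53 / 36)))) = 15953 / 44836416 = 0.00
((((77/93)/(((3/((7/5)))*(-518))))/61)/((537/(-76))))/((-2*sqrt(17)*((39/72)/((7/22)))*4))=-0.00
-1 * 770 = -770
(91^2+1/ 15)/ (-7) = -124216/ 105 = -1183.01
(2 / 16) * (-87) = -87 / 8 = -10.88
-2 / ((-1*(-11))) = -2 / 11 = -0.18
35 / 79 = 0.44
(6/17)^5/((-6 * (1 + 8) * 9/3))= -48/1419857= -0.00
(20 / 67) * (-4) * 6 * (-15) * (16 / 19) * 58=6681600 / 1273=5248.70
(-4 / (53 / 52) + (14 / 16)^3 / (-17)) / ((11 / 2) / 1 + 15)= -0.19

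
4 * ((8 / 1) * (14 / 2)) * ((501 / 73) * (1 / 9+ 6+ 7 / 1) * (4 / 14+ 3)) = 14503616 / 219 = 66226.56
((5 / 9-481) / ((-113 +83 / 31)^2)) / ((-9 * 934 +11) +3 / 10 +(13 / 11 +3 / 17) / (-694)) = 67409353649 / 14335442174868570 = 0.00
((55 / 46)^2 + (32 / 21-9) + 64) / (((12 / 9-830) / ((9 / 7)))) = -23176953 / 257758424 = -0.09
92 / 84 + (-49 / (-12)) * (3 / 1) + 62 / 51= 14.56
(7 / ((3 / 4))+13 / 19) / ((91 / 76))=2284 / 273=8.37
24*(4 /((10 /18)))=864 /5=172.80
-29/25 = -1.16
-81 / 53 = -1.53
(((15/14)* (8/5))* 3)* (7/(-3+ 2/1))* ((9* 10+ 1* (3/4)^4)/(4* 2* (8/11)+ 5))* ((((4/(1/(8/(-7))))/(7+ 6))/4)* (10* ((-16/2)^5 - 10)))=-26795769165/3094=-8660558.88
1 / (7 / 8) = 8 / 7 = 1.14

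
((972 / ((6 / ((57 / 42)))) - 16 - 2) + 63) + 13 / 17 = 31609 / 119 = 265.62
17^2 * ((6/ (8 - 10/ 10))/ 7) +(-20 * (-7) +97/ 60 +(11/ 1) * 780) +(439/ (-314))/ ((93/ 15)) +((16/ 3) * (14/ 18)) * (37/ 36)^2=91389826448429/ 10431246420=8761.16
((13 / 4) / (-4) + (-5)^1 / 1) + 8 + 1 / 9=331 / 144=2.30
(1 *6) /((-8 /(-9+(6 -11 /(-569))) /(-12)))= -15264 /569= -26.83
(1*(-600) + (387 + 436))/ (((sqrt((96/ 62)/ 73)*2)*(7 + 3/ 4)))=223*sqrt(6789)/ 186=98.79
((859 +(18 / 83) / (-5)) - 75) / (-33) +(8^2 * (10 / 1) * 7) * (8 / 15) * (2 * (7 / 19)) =150641794 / 86735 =1736.81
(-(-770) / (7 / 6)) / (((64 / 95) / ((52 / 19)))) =10725 / 4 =2681.25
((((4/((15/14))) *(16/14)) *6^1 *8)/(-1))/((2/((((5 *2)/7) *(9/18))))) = -512/7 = -73.14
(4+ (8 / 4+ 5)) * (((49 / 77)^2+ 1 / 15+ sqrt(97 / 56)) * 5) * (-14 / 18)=-55 * sqrt(1358) / 36 -5992 / 297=-76.48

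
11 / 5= 2.20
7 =7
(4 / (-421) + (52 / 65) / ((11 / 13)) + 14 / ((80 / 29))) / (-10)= -1113469 / 1852400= -0.60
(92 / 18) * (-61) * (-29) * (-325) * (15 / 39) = -10171750 / 9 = -1130194.44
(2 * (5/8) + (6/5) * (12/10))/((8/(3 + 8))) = 2959/800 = 3.70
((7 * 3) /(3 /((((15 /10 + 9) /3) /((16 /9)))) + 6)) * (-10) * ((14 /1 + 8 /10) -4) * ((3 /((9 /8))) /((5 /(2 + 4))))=-381024 /395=-964.62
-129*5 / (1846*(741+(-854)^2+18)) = -129 / 269543690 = -0.00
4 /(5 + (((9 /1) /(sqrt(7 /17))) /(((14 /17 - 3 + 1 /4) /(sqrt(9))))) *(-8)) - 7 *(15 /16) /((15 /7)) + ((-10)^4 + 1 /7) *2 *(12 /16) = 7696512 *sqrt(119) /3664531673 + 6155243955951833 /410427547376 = 14997.17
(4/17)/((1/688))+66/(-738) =338309/2091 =161.79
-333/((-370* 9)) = 1/10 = 0.10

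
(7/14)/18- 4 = -143/36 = -3.97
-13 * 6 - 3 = -81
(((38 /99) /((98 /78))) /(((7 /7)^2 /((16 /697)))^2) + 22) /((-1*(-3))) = 17282295830 /2356659459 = 7.33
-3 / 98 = -0.03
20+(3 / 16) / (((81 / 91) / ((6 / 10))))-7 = 13.13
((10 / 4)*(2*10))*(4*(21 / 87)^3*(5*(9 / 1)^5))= 20253807000 / 24389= 830448.44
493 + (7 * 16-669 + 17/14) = -879/14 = -62.79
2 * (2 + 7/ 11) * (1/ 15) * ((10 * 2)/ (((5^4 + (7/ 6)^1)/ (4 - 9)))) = -2320/ 41327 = -0.06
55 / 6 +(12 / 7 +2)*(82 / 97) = 50137 / 4074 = 12.31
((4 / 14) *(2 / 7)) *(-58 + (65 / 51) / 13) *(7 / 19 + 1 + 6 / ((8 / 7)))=-1485359 / 47481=-31.28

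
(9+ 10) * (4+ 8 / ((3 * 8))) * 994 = 245518 / 3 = 81839.33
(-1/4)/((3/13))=-13/12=-1.08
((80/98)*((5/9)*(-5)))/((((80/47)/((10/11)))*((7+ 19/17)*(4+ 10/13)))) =-1298375/41505156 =-0.03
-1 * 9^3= -729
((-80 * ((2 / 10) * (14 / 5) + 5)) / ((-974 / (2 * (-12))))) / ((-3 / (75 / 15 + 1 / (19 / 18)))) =1005248 / 46265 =21.73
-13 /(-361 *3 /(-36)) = -156 /361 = -0.43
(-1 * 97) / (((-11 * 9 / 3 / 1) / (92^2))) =821008 / 33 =24879.03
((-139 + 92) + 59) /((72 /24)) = 4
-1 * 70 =-70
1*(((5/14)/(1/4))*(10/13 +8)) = 1140/91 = 12.53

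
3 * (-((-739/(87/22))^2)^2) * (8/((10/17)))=-4750916413088318528/95482935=-49756706924.52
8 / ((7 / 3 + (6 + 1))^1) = 0.86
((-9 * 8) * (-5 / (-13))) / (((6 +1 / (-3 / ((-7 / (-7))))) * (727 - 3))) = -270 / 40001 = -0.01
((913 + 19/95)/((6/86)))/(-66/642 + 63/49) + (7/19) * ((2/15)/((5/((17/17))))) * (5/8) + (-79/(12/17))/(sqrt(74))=5588175257/505020 - 1343 * sqrt(74)/888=11052.25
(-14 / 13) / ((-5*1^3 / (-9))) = -126 / 65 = -1.94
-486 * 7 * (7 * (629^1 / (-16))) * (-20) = -37447515 / 2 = -18723757.50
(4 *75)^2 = 90000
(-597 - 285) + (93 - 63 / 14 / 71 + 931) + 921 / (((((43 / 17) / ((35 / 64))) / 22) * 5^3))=432262819 / 2442400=176.98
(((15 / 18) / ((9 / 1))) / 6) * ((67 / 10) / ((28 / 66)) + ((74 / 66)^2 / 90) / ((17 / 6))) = 122835061 / 503849808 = 0.24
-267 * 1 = -267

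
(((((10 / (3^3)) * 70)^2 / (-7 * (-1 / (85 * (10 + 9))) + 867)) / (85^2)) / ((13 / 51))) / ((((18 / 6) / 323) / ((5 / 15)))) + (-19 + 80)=607244123923 / 9952356843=61.02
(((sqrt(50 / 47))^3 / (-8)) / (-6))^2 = 15625 / 29901024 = 0.00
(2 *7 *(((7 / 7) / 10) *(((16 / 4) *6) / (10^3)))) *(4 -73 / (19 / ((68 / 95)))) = 47376 / 1128125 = 0.04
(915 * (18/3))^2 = 30140100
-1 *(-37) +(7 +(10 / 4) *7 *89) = 3203 / 2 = 1601.50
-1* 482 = -482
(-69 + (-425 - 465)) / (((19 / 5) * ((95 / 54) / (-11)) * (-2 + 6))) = 284823 / 722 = 394.49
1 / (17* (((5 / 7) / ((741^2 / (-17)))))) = -3843567 / 1445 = -2659.91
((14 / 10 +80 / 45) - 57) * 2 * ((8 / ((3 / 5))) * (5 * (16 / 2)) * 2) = -3100160 / 27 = -114820.74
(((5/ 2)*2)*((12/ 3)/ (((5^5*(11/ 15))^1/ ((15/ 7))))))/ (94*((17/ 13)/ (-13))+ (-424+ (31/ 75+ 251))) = -9126/ 88834361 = -0.00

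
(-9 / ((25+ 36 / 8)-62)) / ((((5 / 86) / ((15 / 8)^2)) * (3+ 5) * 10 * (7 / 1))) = 3483 / 116480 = 0.03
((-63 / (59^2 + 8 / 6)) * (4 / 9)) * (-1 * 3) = 252 / 10447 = 0.02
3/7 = 0.43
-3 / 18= -1 / 6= -0.17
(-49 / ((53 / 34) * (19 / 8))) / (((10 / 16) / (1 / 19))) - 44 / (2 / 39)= -82187194 / 95665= -859.11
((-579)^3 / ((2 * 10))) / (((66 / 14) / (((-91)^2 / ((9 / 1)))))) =-416728067119 / 220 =-1894218486.90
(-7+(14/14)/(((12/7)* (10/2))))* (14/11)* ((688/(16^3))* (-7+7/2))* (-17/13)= -14793247/2196480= -6.73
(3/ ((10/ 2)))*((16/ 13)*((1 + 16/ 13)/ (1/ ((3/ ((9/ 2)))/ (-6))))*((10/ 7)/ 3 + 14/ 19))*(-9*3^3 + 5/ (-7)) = 383126656/ 7080255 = 54.11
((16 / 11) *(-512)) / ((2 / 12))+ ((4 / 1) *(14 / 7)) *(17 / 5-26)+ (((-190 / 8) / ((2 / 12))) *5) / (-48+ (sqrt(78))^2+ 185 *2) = -8185663 / 1760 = -4650.94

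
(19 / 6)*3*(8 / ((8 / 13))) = 247 / 2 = 123.50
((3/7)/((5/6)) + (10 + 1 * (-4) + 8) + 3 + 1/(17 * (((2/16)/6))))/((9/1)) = 2.26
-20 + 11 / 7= -129 / 7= -18.43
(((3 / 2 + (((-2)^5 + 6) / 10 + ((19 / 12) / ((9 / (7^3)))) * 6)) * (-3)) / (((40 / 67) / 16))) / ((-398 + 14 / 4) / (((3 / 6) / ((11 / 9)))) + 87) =1088281 / 32900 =33.08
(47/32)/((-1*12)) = -47/384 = -0.12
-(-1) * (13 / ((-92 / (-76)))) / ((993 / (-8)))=-1976 / 22839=-0.09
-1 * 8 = -8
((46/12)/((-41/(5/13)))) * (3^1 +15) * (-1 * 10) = 3450/533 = 6.47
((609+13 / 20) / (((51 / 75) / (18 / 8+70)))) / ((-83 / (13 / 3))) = -13473265 / 3984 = -3381.84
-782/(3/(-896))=700672/3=233557.33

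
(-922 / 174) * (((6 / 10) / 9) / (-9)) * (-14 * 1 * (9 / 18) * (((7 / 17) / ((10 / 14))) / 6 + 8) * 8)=-53297132 / 2994975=-17.80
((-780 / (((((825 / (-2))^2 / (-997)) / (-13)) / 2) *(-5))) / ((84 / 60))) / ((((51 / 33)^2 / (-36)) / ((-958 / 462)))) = 10330642816 / 19471375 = 530.56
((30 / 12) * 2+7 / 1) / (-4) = -3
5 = 5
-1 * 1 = -1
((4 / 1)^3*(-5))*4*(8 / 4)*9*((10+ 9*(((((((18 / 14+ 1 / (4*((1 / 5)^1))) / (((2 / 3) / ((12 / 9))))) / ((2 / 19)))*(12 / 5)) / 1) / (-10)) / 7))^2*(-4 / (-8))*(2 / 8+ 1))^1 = -341036.93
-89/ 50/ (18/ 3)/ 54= -89/ 16200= -0.01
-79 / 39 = -2.03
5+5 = 10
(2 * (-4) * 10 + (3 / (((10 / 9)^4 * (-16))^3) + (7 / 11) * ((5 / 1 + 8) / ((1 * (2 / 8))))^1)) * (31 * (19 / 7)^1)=-1244878193582900581197 / 315392000000000000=-3947.08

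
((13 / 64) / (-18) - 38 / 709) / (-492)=52993 / 401849856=0.00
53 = 53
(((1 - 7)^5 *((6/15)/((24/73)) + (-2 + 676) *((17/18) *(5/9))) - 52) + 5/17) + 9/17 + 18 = -234550188/85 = -2759413.98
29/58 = 1/2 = 0.50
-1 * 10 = -10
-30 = -30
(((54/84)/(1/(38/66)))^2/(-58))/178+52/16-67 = -15608807229/244843984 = -63.75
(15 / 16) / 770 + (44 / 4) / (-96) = -419 / 3696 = -0.11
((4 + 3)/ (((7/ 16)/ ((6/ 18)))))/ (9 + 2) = 16/ 33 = 0.48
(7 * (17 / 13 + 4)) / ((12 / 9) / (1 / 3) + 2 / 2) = 483 / 65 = 7.43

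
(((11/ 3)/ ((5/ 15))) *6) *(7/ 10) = 231/ 5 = 46.20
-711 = -711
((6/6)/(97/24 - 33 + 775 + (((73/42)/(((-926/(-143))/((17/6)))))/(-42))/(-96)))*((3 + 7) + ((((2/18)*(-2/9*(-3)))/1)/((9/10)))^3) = 1666825229870080/124345206027259821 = 0.01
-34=-34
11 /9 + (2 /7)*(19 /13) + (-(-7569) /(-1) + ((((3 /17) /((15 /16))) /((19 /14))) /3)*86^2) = -9556953628 /1322685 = -7225.42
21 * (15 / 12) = 105 / 4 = 26.25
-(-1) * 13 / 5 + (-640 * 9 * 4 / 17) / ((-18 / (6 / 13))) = 37.35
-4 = -4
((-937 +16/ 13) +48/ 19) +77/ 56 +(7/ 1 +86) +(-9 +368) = -948219/ 1976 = -479.87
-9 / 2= -4.50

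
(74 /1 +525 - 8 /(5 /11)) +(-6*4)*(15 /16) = 5589 /10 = 558.90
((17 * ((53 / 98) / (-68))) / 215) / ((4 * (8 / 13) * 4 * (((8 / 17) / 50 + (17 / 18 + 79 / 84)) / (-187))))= 98564895 / 15633352448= 0.01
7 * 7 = 49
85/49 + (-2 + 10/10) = 0.73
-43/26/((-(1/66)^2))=93654/13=7204.15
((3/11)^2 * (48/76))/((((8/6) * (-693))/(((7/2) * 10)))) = -45/25289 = -0.00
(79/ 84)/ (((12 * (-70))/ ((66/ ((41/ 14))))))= -0.03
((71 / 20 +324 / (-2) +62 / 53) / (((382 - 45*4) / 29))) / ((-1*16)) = 4834793 / 3425920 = 1.41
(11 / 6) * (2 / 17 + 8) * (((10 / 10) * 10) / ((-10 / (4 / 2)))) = -506 / 17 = -29.76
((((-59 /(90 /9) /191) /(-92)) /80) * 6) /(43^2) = 0.00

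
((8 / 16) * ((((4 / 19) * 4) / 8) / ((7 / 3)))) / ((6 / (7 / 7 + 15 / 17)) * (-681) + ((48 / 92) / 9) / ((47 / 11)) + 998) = -155664 / 8092744765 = -0.00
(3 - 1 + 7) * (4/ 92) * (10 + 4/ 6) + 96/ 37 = 5760/ 851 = 6.77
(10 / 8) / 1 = 5 / 4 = 1.25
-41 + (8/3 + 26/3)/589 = -72413/1767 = -40.98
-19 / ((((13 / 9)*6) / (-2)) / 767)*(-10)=-33630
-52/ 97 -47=-4611/ 97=-47.54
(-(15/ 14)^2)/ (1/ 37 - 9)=8325/ 65072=0.13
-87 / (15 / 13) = -377 / 5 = -75.40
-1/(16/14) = -7/8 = -0.88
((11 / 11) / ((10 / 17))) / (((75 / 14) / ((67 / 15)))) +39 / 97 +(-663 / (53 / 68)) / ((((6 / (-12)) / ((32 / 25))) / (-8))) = -503734033532 / 28918125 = -17419.32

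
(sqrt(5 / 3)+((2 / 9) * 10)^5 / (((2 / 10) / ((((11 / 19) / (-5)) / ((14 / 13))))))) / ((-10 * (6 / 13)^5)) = 132.94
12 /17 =0.71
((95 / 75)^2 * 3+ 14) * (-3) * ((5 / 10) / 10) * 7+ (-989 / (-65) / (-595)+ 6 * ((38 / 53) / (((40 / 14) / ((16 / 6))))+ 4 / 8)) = -523286147 / 40995500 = -12.76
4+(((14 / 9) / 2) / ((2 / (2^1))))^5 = 253003 / 59049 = 4.28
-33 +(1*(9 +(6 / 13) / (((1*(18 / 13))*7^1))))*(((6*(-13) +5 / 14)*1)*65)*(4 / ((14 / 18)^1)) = -80558019 / 343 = -234863.03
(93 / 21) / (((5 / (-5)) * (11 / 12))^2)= 4464 / 847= 5.27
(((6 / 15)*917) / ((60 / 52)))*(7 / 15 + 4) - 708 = 711.92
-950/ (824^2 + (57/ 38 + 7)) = -1900/ 1357969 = -0.00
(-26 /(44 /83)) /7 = -1079 /154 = -7.01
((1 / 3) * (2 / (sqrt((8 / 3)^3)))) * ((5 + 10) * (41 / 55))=1.71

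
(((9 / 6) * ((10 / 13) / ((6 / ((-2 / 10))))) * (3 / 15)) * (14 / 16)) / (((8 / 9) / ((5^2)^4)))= -4921875 / 1664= -2957.86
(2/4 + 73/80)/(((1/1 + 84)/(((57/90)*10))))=2147/20400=0.11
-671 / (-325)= 671 / 325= 2.06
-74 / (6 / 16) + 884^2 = 2343776 / 3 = 781258.67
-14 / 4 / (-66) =7 / 132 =0.05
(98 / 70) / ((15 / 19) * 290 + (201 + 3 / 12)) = 532 / 163475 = 0.00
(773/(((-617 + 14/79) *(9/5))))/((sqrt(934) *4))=-0.01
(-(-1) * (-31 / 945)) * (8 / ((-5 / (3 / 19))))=248 / 29925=0.01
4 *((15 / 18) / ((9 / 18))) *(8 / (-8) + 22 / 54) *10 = -3200 / 81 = -39.51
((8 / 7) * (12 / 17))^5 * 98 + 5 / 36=589503397027 / 17532394236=33.62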